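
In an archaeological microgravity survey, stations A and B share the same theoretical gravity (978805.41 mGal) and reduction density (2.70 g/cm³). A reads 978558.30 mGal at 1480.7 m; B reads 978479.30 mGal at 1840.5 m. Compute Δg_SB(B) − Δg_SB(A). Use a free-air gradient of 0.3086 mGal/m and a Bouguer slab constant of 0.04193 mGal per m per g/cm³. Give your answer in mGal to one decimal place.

-8.7

Δg_SB(A) = 978558.30 − 978805.41 + 0.3086×1480.7 − 0.04193×2.70×1480.7 = 42.20 mGal
Δg_SB(B) = 978479.30 − 978805.41 + 0.3086×1840.5 − 0.04193×2.70×1840.5 = 33.50 mGal
Difference = 33.50 − (42.20) = -8.70 mGal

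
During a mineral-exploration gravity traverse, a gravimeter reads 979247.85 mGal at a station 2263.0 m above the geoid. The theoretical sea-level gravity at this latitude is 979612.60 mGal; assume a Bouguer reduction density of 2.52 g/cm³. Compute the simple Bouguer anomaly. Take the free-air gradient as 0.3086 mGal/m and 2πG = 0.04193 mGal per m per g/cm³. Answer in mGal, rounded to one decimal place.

Free-air correction = 0.3086 × 2263.0 = 698.36 mGal
Free-air anomaly = 979247.85 − 979612.60 + (698.36) = 333.61 mGal
Bouguer slab correction = 0.04193 × 2.52 × 2263.0 = 239.12 mGal
Simple Bouguer anomaly = 333.61 − (239.12) = 94.49 mGal

94.5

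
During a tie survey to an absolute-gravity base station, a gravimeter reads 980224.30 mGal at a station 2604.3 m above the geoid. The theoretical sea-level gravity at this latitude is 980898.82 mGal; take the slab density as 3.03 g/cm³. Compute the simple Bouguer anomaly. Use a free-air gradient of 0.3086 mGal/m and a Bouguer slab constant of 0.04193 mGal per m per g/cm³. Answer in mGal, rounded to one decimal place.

Free-air correction = 0.3086 × 2604.3 = 803.69 mGal
Free-air anomaly = 980224.30 − 980898.82 + (803.69) = 129.17 mGal
Bouguer slab correction = 0.04193 × 3.03 × 2604.3 = 330.87 mGal
Simple Bouguer anomaly = 129.17 − (330.87) = -201.70 mGal

-201.7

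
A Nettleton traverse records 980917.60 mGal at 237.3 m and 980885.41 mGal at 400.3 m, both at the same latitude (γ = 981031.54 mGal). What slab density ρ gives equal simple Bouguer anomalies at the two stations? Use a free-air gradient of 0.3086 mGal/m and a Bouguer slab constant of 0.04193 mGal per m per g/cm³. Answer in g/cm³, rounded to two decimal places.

2.65

Δg_obs = 980885.41 − 980917.60 = -32.19 mGal over Δh = 400.3 − 237.3 = 163.0 m
Equal Bouguer anomalies ⇒ Δg_obs + (0.3086 − 0.04193ρ)·Δh = 0
0.3086 − 0.04193ρ = −Δg_obs/Δh = 0.19748
ρ = (0.3086 − 0.19748) / 0.04193 = 2.65 g/cm³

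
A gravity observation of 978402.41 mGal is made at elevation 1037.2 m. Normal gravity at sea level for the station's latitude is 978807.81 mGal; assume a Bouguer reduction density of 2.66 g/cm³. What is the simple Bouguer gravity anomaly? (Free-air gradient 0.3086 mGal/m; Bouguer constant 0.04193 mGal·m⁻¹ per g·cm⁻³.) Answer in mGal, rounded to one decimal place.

-201.0

Free-air correction = 0.3086 × 1037.2 = 320.08 mGal
Free-air anomaly = 978402.41 − 978807.81 + (320.08) = -85.32 mGal
Bouguer slab correction = 0.04193 × 2.66 × 1037.2 = 115.68 mGal
Simple Bouguer anomaly = -85.32 − (115.68) = -201.00 mGal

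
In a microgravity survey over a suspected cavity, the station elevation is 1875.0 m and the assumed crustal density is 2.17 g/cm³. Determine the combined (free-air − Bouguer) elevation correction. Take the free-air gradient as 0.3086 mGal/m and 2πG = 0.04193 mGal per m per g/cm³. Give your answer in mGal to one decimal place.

408.0

Combined gradient = 0.3086 − 0.04193 × 2.17 = 0.2176119 mGal/m
Combined elevation correction = 0.2176119 × 1875.0 = 408.0 mGal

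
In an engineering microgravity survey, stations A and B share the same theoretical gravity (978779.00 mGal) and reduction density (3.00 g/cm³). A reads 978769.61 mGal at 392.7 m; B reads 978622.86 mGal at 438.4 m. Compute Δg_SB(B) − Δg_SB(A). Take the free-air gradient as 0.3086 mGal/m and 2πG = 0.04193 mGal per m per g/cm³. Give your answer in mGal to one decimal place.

-138.4

Δg_SB(A) = 978769.61 − 978779.00 + 0.3086×392.7 − 0.04193×3.00×392.7 = 62.40 mGal
Δg_SB(B) = 978622.86 − 978779.00 + 0.3086×438.4 − 0.04193×3.00×438.4 = -76.00 mGal
Difference = -76.00 − (62.40) = -138.40 mGal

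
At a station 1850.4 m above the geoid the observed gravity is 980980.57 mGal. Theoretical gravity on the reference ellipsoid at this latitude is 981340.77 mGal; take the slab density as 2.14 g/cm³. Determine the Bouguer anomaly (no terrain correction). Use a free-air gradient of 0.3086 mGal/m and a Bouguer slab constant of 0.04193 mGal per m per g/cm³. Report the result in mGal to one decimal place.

Free-air correction = 0.3086 × 1850.4 = 571.03 mGal
Free-air anomaly = 980980.57 − 981340.77 + (571.03) = 210.83 mGal
Bouguer slab correction = 0.04193 × 2.14 × 1850.4 = 166.04 mGal
Simple Bouguer anomaly = 210.83 − (166.04) = 44.79 mGal

44.8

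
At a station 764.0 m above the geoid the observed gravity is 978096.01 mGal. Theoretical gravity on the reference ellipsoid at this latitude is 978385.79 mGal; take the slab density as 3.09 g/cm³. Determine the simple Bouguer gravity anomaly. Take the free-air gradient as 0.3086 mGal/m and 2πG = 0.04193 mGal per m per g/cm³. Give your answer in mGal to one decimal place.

-153.0

Free-air correction = 0.3086 × 764.0 = 235.77 mGal
Free-air anomaly = 978096.01 − 978385.79 + (235.77) = -54.01 mGal
Bouguer slab correction = 0.04193 × 3.09 × 764.0 = 98.99 mGal
Simple Bouguer anomaly = -54.01 − (98.99) = -153.00 mGal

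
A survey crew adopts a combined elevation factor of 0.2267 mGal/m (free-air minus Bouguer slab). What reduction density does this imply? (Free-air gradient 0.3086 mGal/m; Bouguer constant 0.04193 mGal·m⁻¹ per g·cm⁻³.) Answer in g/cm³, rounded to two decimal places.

1.95

0.2267 = 0.3086 − 0.04193 × ρ
ρ = (0.3086 − 0.2267) / 0.04193 = 1.95 g/cm³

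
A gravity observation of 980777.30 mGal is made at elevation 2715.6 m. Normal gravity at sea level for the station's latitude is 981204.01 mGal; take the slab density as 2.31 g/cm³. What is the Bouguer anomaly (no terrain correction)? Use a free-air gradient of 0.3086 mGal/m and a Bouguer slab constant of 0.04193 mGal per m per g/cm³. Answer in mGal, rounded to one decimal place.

Free-air correction = 0.3086 × 2715.6 = 838.03 mGal
Free-air anomaly = 980777.30 − 981204.01 + (838.03) = 411.32 mGal
Bouguer slab correction = 0.04193 × 2.31 × 2715.6 = 263.03 mGal
Simple Bouguer anomaly = 411.32 − (263.03) = 148.29 mGal

148.3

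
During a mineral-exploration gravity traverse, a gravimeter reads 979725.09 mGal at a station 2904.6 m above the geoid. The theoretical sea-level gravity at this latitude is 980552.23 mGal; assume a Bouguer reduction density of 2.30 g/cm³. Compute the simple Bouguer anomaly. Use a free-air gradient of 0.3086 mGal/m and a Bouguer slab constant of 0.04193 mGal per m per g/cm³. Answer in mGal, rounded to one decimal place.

Free-air correction = 0.3086 × 2904.6 = 896.36 mGal
Free-air anomaly = 979725.09 − 980552.23 + (896.36) = 69.22 mGal
Bouguer slab correction = 0.04193 × 2.30 × 2904.6 = 280.12 mGal
Simple Bouguer anomaly = 69.22 − (280.12) = -210.90 mGal

-210.9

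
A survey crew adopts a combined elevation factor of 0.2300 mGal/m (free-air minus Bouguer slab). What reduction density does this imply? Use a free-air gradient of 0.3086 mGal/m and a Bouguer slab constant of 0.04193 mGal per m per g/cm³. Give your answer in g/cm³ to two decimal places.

1.87

0.2300 = 0.3086 − 0.04193 × ρ
ρ = (0.3086 − 0.2300) / 0.04193 = 1.87 g/cm³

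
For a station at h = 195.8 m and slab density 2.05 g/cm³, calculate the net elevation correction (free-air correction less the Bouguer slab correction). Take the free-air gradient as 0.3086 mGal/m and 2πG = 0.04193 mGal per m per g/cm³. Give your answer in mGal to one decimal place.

Combined gradient = 0.3086 − 0.04193 × 2.05 = 0.2226435 mGal/m
Combined elevation correction = 0.2226435 × 195.8 = 43.6 mGal

43.6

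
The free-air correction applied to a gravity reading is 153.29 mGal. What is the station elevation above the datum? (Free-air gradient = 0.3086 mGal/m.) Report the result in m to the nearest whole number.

497

h = 153.29 / 0.3086 = 496.73 m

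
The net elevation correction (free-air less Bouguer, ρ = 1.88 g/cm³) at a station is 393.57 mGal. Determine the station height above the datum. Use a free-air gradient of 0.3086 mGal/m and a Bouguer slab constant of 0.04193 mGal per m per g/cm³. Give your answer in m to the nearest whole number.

Combined gradient = 0.3086 − 0.04193 × 1.88 = 0.2297716 mGal/m
h = 393.57 / 0.2297716 = 1712.87 m

1713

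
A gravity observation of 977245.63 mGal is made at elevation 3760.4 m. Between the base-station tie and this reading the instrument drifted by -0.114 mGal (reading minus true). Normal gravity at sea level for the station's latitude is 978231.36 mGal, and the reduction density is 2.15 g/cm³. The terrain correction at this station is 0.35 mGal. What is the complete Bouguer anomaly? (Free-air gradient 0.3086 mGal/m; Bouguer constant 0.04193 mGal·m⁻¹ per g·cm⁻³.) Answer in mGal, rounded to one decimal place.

-163.8

Drift-corrected reading = 977245.63 − (-0.114) = 977245.744 mGal
Free-air correction = 0.3086 × 3760.4 = 1160.46 mGal
Free-air anomaly = 977245.744 − 978231.36 + (1160.46) = 174.844 mGal
Bouguer slab correction = 0.04193 × 2.15 × 3760.4 = 339.00 mGal
Simple Bouguer anomaly = 174.844 − (339.00) = -164.156 mGal
Complete Bouguer anomaly = -164.156 + 0.35 = -163.806 mGal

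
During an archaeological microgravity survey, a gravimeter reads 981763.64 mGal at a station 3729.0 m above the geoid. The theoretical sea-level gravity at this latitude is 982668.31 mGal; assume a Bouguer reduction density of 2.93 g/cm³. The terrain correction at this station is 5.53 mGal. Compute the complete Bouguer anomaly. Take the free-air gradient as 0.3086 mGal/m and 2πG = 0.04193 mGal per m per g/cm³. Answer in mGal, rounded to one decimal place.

-206.5

Free-air correction = 0.3086 × 3729.0 = 1150.77 mGal
Free-air anomaly = 981763.64 − 982668.31 + (1150.77) = 246.10 mGal
Bouguer slab correction = 0.04193 × 2.93 × 3729.0 = 458.13 mGal
Simple Bouguer anomaly = 246.10 − (458.13) = -212.03 mGal
Complete Bouguer anomaly = -212.03 + 5.53 = -206.50 mGal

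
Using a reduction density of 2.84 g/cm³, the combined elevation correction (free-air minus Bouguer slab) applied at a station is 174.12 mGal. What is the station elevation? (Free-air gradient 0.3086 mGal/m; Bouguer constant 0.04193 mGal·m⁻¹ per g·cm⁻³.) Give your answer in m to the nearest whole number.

919

Combined gradient = 0.3086 − 0.04193 × 2.84 = 0.1895188 mGal/m
h = 174.12 / 0.1895188 = 918.75 m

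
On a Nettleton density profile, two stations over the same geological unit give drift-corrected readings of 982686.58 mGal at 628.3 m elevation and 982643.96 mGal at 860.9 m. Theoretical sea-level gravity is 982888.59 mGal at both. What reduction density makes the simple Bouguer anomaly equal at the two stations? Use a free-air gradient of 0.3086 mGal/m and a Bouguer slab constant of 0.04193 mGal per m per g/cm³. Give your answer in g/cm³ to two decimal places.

Δg_obs = 982643.96 − 982686.58 = -42.62 mGal over Δh = 860.9 − 628.3 = 232.6 m
Equal Bouguer anomalies ⇒ Δg_obs + (0.3086 − 0.04193ρ)·Δh = 0
0.3086 − 0.04193ρ = −Δg_obs/Δh = 0.18323
ρ = (0.3086 − 0.18323) / 0.04193 = 2.99 g/cm³

2.99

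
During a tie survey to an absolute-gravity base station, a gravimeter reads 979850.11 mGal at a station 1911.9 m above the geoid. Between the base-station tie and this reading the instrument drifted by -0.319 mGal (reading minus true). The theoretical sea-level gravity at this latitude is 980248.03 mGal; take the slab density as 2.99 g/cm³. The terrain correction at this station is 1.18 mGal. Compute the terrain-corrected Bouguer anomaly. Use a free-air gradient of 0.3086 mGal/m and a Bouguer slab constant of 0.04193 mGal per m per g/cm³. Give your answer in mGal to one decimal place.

Drift-corrected reading = 979850.11 − (-0.319) = 979850.429 mGal
Free-air correction = 0.3086 × 1911.9 = 590.01 mGal
Free-air anomaly = 979850.429 − 980248.03 + (590.01) = 192.409 mGal
Bouguer slab correction = 0.04193 × 2.99 × 1911.9 = 239.70 mGal
Simple Bouguer anomaly = 192.409 − (239.70) = -47.291 mGal
Complete Bouguer anomaly = -47.291 + 1.18 = -46.111 mGal

-46.1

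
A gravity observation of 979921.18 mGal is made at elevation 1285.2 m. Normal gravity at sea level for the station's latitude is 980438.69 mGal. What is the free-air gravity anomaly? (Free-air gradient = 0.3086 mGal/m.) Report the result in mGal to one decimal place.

Free-air correction = 0.3086 × 1285.2 = 396.61 mGal
Free-air anomaly = 979921.18 − 980438.69 + (396.61) = -120.90 mGal

-120.9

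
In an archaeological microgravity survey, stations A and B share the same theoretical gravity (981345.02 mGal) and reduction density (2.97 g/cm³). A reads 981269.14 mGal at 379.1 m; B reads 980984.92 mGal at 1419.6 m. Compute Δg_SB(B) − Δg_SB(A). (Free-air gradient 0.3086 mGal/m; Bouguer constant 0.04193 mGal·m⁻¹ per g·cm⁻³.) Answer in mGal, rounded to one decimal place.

-92.7

Δg_SB(A) = 981269.14 − 981345.02 + 0.3086×379.1 − 0.04193×2.97×379.1 = -6.10 mGal
Δg_SB(B) = 980984.92 − 981345.02 + 0.3086×1419.6 − 0.04193×2.97×1419.6 = -98.80 mGal
Difference = -98.80 − (-6.10) = -92.70 mGal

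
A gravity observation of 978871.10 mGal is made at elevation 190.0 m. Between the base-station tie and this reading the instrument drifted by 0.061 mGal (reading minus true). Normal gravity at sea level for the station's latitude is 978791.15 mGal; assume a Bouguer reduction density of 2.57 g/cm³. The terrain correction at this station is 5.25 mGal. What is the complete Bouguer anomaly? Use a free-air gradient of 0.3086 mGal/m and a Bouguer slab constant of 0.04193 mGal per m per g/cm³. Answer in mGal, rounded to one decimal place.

Drift-corrected reading = 978871.10 − (0.061) = 978871.039 mGal
Free-air correction = 0.3086 × 190.0 = 58.63 mGal
Free-air anomaly = 978871.039 − 978791.15 + (58.63) = 138.519 mGal
Bouguer slab correction = 0.04193 × 2.57 × 190.0 = 20.47 mGal
Simple Bouguer anomaly = 138.519 − (20.47) = 118.049 mGal
Complete Bouguer anomaly = 118.049 + 5.25 = 123.299 mGal

123.3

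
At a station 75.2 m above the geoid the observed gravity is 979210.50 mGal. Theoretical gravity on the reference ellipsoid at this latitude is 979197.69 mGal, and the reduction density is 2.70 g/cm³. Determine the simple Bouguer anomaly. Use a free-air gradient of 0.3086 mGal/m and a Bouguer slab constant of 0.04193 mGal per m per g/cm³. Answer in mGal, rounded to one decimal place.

27.5

Free-air correction = 0.3086 × 75.2 = 23.21 mGal
Free-air anomaly = 979210.50 − 979197.69 + (23.21) = 36.02 mGal
Bouguer slab correction = 0.04193 × 2.70 × 75.2 = 8.51 mGal
Simple Bouguer anomaly = 36.02 − (8.51) = 27.51 mGal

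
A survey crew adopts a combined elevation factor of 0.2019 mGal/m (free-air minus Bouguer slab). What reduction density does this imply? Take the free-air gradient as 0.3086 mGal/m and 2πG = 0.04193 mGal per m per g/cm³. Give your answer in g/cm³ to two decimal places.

2.54

0.2019 = 0.3086 − 0.04193 × ρ
ρ = (0.3086 − 0.2019) / 0.04193 = 2.54 g/cm³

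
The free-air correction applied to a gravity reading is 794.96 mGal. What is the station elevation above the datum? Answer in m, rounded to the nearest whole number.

h = 794.96 / 0.3086 = 2576.02 m

2576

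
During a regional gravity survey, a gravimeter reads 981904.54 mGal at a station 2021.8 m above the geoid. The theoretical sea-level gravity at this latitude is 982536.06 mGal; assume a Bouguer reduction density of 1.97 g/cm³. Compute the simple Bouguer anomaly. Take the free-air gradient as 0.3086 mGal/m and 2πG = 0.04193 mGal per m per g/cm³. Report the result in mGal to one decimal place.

Free-air correction = 0.3086 × 2021.8 = 623.93 mGal
Free-air anomaly = 981904.54 − 982536.06 + (623.93) = -7.59 mGal
Bouguer slab correction = 0.04193 × 1.97 × 2021.8 = 167.00 mGal
Simple Bouguer anomaly = -7.59 − (167.00) = -174.59 mGal

-174.6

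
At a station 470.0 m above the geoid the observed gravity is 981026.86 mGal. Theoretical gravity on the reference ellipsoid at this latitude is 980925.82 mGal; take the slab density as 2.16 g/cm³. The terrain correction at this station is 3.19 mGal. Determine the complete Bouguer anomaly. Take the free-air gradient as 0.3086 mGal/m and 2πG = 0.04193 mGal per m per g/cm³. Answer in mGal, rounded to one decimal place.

206.7

Free-air correction = 0.3086 × 470.0 = 145.04 mGal
Free-air anomaly = 981026.86 − 980925.82 + (145.04) = 246.08 mGal
Bouguer slab correction = 0.04193 × 2.16 × 470.0 = 42.57 mGal
Simple Bouguer anomaly = 246.08 − (42.57) = 203.51 mGal
Complete Bouguer anomaly = 203.51 + 3.19 = 206.70 mGal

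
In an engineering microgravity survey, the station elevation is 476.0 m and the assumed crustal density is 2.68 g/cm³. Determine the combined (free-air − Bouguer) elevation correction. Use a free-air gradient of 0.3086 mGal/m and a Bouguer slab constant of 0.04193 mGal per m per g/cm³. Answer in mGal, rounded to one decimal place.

93.4

Combined gradient = 0.3086 − 0.04193 × 2.68 = 0.1962276 mGal/m
Combined elevation correction = 0.1962276 × 476.0 = 93.4 mGal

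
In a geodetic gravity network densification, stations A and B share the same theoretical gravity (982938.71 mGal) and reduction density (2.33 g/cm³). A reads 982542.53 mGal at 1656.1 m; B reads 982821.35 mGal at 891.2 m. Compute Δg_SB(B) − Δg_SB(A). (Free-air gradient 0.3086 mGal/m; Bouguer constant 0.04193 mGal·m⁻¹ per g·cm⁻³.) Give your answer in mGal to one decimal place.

Δg_SB(A) = 982542.53 − 982938.71 + 0.3086×1656.1 − 0.04193×2.33×1656.1 = -46.90 mGal
Δg_SB(B) = 982821.35 − 982938.71 + 0.3086×891.2 − 0.04193×2.33×891.2 = 70.60 mGal
Difference = 70.60 − (-46.90) = 117.50 mGal

117.5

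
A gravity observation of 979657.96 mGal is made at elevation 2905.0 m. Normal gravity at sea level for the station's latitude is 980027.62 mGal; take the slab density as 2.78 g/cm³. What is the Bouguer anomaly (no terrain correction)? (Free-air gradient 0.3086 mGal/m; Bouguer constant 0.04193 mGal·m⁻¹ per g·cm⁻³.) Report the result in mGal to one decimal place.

Free-air correction = 0.3086 × 2905.0 = 896.48 mGal
Free-air anomaly = 979657.96 − 980027.62 + (896.48) = 526.82 mGal
Bouguer slab correction = 0.04193 × 2.78 × 2905.0 = 338.62 mGal
Simple Bouguer anomaly = 526.82 − (338.62) = 188.20 mGal

188.2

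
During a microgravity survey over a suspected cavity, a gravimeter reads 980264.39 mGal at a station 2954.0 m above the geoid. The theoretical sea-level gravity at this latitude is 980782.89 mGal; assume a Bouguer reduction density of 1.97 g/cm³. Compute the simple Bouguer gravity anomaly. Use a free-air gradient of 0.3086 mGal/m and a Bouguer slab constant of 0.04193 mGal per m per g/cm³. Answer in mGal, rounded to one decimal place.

149.1

Free-air correction = 0.3086 × 2954.0 = 911.60 mGal
Free-air anomaly = 980264.39 − 980782.89 + (911.60) = 393.10 mGal
Bouguer slab correction = 0.04193 × 1.97 × 2954.0 = 244.01 mGal
Simple Bouguer anomaly = 393.10 − (244.01) = 149.09 mGal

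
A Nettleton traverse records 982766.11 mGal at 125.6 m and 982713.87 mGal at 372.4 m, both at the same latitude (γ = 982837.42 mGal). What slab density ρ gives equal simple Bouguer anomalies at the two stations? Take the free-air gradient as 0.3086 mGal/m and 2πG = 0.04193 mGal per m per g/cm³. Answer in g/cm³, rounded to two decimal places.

2.31

Δg_obs = 982713.87 − 982766.11 = -52.24 mGal over Δh = 372.4 − 125.6 = 246.8 m
Equal Bouguer anomalies ⇒ Δg_obs + (0.3086 − 0.04193ρ)·Δh = 0
0.3086 − 0.04193ρ = −Δg_obs/Δh = 0.21167
ρ = (0.3086 − 0.21167) / 0.04193 = 2.31 g/cm³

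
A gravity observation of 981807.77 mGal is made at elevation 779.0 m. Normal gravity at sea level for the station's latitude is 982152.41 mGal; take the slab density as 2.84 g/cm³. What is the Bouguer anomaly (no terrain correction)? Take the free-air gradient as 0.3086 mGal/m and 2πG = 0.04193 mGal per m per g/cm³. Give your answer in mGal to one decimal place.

-197.0

Free-air correction = 0.3086 × 779.0 = 240.40 mGal
Free-air anomaly = 981807.77 − 982152.41 + (240.40) = -104.24 mGal
Bouguer slab correction = 0.04193 × 2.84 × 779.0 = 92.76 mGal
Simple Bouguer anomaly = -104.24 − (92.76) = -197.00 mGal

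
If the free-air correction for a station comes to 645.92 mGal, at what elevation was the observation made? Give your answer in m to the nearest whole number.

h = 645.92 / 0.3086 = 2093.07 m

2093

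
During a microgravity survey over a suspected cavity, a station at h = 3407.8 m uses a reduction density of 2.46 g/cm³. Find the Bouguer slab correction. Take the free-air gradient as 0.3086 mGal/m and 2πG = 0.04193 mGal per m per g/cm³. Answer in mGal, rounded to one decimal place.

351.5

Bouguer slab correction = 0.04193 × 2.46 × 3407.8 = 351.5 mGal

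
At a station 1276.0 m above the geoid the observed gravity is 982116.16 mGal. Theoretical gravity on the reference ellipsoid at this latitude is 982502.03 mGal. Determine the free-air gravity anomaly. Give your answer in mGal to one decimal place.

Free-air correction = 0.3086 × 1276.0 = 393.77 mGal
Free-air anomaly = 982116.16 − 982502.03 + (393.77) = 7.90 mGal

7.9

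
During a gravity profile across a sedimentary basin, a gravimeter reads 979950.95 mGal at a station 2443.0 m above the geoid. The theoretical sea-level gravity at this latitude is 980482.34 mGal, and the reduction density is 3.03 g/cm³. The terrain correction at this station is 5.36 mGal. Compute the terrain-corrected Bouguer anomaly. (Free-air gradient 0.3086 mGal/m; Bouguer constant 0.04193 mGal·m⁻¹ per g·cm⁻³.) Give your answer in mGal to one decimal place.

-82.5

Free-air correction = 0.3086 × 2443.0 = 753.91 mGal
Free-air anomaly = 979950.95 − 980482.34 + (753.91) = 222.52 mGal
Bouguer slab correction = 0.04193 × 3.03 × 2443.0 = 310.38 mGal
Simple Bouguer anomaly = 222.52 − (310.38) = -87.86 mGal
Complete Bouguer anomaly = -87.86 + 5.36 = -82.50 mGal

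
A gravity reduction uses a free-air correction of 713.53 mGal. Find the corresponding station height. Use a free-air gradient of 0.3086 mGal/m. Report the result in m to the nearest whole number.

h = 713.53 / 0.3086 = 2312.15 m

2312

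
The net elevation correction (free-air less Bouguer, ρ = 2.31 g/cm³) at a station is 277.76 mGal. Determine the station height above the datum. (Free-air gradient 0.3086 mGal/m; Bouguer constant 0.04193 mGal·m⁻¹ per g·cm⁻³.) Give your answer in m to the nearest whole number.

Combined gradient = 0.3086 − 0.04193 × 2.31 = 0.2117417 mGal/m
h = 277.76 / 0.2117417 = 1311.79 m

1312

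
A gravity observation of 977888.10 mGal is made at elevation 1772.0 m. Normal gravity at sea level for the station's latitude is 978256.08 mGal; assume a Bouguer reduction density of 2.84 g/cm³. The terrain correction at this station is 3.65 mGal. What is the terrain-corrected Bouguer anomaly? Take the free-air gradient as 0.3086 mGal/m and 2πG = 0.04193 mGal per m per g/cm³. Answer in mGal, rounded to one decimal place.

Free-air correction = 0.3086 × 1772.0 = 546.84 mGal
Free-air anomaly = 977888.10 − 978256.08 + (546.84) = 178.86 mGal
Bouguer slab correction = 0.04193 × 2.84 × 1772.0 = 211.01 mGal
Simple Bouguer anomaly = 178.86 − (211.01) = -32.15 mGal
Complete Bouguer anomaly = -32.15 + 3.65 = -28.50 mGal

-28.5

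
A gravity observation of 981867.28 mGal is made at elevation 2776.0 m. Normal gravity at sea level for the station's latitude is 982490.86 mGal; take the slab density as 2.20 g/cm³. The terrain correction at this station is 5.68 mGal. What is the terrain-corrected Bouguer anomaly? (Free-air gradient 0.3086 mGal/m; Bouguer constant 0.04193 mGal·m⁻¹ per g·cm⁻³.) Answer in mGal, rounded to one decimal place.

-17.3

Free-air correction = 0.3086 × 2776.0 = 856.67 mGal
Free-air anomaly = 981867.28 − 982490.86 + (856.67) = 233.09 mGal
Bouguer slab correction = 0.04193 × 2.20 × 2776.0 = 256.07 mGal
Simple Bouguer anomaly = 233.09 − (256.07) = -22.98 mGal
Complete Bouguer anomaly = -22.98 + 5.68 = -17.30 mGal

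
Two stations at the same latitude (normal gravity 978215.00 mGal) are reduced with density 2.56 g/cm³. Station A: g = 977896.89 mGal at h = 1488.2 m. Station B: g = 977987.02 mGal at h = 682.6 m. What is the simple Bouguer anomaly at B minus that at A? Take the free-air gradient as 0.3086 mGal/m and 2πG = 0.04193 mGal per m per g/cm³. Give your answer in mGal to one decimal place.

Δg_SB(A) = 977896.89 − 978215.00 + 0.3086×1488.2 − 0.04193×2.56×1488.2 = -18.60 mGal
Δg_SB(B) = 977987.02 − 978215.00 + 0.3086×682.6 − 0.04193×2.56×682.6 = -90.60 mGal
Difference = -90.60 − (-18.60) = -72.00 mGal

-72.0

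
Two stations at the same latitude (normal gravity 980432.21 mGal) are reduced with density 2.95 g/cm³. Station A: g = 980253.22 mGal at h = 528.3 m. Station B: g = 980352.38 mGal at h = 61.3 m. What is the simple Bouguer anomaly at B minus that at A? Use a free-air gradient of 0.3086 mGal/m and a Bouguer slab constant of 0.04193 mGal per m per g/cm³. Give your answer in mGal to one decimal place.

Δg_SB(A) = 980253.22 − 980432.21 + 0.3086×528.3 − 0.04193×2.95×528.3 = -81.30 mGal
Δg_SB(B) = 980352.38 − 980432.21 + 0.3086×61.3 − 0.04193×2.95×61.3 = -68.50 mGal
Difference = -68.50 − (-81.30) = 12.80 mGal

12.8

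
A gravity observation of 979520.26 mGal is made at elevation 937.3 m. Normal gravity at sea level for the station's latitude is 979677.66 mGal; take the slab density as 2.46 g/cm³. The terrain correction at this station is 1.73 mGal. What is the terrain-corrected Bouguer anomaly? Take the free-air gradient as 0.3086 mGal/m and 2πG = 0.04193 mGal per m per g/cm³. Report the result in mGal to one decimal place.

36.9

Free-air correction = 0.3086 × 937.3 = 289.25 mGal
Free-air anomaly = 979520.26 − 979677.66 + (289.25) = 131.85 mGal
Bouguer slab correction = 0.04193 × 2.46 × 937.3 = 96.68 mGal
Simple Bouguer anomaly = 131.85 − (96.68) = 35.17 mGal
Complete Bouguer anomaly = 35.17 + 1.73 = 36.90 mGal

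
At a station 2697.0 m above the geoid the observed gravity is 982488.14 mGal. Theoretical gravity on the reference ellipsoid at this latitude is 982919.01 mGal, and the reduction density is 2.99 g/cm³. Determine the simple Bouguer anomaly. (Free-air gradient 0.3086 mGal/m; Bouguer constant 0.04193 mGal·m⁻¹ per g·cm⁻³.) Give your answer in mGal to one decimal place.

63.3

Free-air correction = 0.3086 × 2697.0 = 832.29 mGal
Free-air anomaly = 982488.14 − 982919.01 + (832.29) = 401.42 mGal
Bouguer slab correction = 0.04193 × 2.99 × 2697.0 = 338.12 mGal
Simple Bouguer anomaly = 401.42 − (338.12) = 63.30 mGal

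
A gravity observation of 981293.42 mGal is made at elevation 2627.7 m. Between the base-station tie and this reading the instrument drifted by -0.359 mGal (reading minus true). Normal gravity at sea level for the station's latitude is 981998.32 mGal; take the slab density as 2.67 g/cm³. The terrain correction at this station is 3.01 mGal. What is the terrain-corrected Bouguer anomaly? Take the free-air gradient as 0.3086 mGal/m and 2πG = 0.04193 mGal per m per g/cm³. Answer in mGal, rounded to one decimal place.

Drift-corrected reading = 981293.42 − (-0.359) = 981293.779 mGal
Free-air correction = 0.3086 × 2627.7 = 810.91 mGal
Free-air anomaly = 981293.779 − 981998.32 + (810.91) = 106.369 mGal
Bouguer slab correction = 0.04193 × 2.67 × 2627.7 = 294.18 mGal
Simple Bouguer anomaly = 106.369 − (294.18) = -187.811 mGal
Complete Bouguer anomaly = -187.811 + 3.01 = -184.801 mGal

-184.8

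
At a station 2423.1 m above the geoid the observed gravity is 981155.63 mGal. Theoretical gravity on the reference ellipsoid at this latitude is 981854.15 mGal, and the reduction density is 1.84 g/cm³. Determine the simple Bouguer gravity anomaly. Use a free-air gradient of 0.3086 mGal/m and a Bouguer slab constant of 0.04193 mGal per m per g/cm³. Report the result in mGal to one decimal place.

-137.7

Free-air correction = 0.3086 × 2423.1 = 747.77 mGal
Free-air anomaly = 981155.63 − 981854.15 + (747.77) = 49.25 mGal
Bouguer slab correction = 0.04193 × 1.84 × 2423.1 = 186.95 mGal
Simple Bouguer anomaly = 49.25 − (186.95) = -137.70 mGal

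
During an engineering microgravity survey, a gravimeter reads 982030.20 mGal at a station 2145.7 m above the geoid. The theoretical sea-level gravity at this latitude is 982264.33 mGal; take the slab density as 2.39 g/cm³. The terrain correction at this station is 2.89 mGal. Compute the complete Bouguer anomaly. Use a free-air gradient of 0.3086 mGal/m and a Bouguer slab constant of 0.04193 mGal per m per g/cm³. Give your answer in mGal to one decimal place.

Free-air correction = 0.3086 × 2145.7 = 662.16 mGal
Free-air anomaly = 982030.20 − 982264.33 + (662.16) = 428.03 mGal
Bouguer slab correction = 0.04193 × 2.39 × 2145.7 = 215.03 mGal
Simple Bouguer anomaly = 428.03 − (215.03) = 213.00 mGal
Complete Bouguer anomaly = 213.00 + 2.89 = 215.89 mGal

215.9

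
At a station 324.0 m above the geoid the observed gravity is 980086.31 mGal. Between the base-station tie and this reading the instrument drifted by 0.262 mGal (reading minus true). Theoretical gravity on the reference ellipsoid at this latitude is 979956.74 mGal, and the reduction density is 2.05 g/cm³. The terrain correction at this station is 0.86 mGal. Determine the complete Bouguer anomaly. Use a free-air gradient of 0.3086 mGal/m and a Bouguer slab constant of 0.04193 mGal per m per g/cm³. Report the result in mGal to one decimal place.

202.3

Drift-corrected reading = 980086.31 − (0.262) = 980086.048 mGal
Free-air correction = 0.3086 × 324.0 = 99.99 mGal
Free-air anomaly = 980086.048 − 979956.74 + (99.99) = 229.298 mGal
Bouguer slab correction = 0.04193 × 2.05 × 324.0 = 27.85 mGal
Simple Bouguer anomaly = 229.298 − (27.85) = 201.448 mGal
Complete Bouguer anomaly = 201.448 + 0.86 = 202.308 mGal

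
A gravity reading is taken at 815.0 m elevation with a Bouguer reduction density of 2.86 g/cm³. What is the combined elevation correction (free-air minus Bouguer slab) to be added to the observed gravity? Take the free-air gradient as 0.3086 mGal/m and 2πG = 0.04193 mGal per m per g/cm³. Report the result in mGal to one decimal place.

Combined gradient = 0.3086 − 0.04193 × 2.86 = 0.1886802 mGal/m
Combined elevation correction = 0.1886802 × 815.0 = 153.8 mGal

153.8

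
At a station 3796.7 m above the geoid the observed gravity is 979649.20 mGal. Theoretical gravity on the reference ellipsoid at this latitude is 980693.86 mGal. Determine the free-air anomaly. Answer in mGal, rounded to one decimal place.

Free-air correction = 0.3086 × 3796.7 = 1171.66 mGal
Free-air anomaly = 979649.20 − 980693.86 + (1171.66) = 127.00 mGal

127.0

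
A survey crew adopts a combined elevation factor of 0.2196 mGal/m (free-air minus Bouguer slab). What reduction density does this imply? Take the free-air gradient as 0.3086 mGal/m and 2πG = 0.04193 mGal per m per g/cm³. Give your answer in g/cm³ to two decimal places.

2.12

0.2196 = 0.3086 − 0.04193 × ρ
ρ = (0.3086 − 0.2196) / 0.04193 = 2.12 g/cm³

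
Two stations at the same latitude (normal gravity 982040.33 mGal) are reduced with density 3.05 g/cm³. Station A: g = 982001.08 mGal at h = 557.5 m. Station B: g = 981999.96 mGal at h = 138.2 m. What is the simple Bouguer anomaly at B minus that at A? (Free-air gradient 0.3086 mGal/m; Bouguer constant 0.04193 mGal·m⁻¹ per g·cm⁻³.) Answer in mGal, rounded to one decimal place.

Δg_SB(A) = 982001.08 − 982040.33 + 0.3086×557.5 − 0.04193×3.05×557.5 = 61.50 mGal
Δg_SB(B) = 981999.96 − 982040.33 + 0.3086×138.2 − 0.04193×3.05×138.2 = -15.40 mGal
Difference = -15.40 − (61.50) = -76.90 mGal

-76.9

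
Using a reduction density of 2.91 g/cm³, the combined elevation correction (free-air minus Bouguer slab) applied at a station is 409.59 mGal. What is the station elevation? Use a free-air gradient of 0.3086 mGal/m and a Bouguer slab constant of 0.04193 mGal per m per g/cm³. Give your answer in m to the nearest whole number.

Combined gradient = 0.3086 − 0.04193 × 2.91 = 0.1865837 mGal/m
h = 409.59 / 0.1865837 = 2195.21 m

2195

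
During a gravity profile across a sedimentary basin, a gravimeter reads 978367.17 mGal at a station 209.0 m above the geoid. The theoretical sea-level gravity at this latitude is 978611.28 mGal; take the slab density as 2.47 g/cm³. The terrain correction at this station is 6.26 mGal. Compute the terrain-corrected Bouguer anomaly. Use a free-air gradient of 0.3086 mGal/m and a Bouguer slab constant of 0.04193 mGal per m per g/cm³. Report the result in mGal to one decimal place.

-195.0

Free-air correction = 0.3086 × 209.0 = 64.50 mGal
Free-air anomaly = 978367.17 − 978611.28 + (64.50) = -179.61 mGal
Bouguer slab correction = 0.04193 × 2.47 × 209.0 = 21.65 mGal
Simple Bouguer anomaly = -179.61 − (21.65) = -201.26 mGal
Complete Bouguer anomaly = -201.26 + 6.26 = -195.00 mGal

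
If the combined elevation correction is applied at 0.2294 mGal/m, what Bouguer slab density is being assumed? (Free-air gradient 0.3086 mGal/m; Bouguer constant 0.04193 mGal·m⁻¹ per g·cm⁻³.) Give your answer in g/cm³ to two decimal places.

1.89

0.2294 = 0.3086 − 0.04193 × ρ
ρ = (0.3086 − 0.2294) / 0.04193 = 1.89 g/cm³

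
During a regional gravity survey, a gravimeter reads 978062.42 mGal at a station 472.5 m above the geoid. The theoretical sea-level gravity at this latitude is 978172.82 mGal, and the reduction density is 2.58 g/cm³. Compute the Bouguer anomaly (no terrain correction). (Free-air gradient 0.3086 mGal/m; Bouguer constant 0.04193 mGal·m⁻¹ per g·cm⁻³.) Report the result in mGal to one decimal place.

Free-air correction = 0.3086 × 472.5 = 145.81 mGal
Free-air anomaly = 978062.42 − 978172.82 + (145.81) = 35.41 mGal
Bouguer slab correction = 0.04193 × 2.58 × 472.5 = 51.11 mGal
Simple Bouguer anomaly = 35.41 − (51.11) = -15.70 mGal

-15.7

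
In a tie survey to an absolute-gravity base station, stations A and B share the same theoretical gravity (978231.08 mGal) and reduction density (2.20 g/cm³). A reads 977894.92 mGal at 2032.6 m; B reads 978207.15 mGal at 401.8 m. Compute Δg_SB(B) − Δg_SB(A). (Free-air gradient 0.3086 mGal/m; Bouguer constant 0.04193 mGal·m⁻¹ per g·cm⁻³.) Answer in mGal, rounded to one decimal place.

Δg_SB(A) = 977894.92 − 978231.08 + 0.3086×2032.6 − 0.04193×2.20×2032.6 = 103.60 mGal
Δg_SB(B) = 978207.15 − 978231.08 + 0.3086×401.8 − 0.04193×2.20×401.8 = 63.00 mGal
Difference = 63.00 − (103.60) = -40.60 mGal

-40.6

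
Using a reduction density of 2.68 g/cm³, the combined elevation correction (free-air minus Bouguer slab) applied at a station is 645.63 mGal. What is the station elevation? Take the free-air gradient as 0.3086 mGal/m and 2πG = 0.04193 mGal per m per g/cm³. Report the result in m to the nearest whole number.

3290

Combined gradient = 0.3086 − 0.04193 × 2.68 = 0.1962276 mGal/m
h = 645.63 / 0.1962276 = 3290.21 m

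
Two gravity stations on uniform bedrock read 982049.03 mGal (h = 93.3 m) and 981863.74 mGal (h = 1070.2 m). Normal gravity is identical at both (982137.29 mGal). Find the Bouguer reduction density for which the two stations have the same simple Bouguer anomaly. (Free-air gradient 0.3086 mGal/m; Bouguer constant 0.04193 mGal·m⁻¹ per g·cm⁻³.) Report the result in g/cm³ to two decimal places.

2.84

Δg_obs = 981863.74 − 982049.03 = -185.29 mGal over Δh = 1070.2 − 93.3 = 976.9 m
Equal Bouguer anomalies ⇒ Δg_obs + (0.3086 − 0.04193ρ)·Δh = 0
0.3086 − 0.04193ρ = −Δg_obs/Δh = 0.18967
ρ = (0.3086 − 0.18967) / 0.04193 = 2.84 g/cm³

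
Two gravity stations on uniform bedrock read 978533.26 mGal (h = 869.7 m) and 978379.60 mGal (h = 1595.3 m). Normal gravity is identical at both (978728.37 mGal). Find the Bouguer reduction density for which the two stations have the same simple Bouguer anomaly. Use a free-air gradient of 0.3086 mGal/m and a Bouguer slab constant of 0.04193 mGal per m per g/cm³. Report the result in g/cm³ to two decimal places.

Δg_obs = 978379.60 − 978533.26 = -153.66 mGal over Δh = 1595.3 − 869.7 = 725.6 m
Equal Bouguer anomalies ⇒ Δg_obs + (0.3086 − 0.04193ρ)·Δh = 0
0.3086 − 0.04193ρ = −Δg_obs/Δh = 0.21177
ρ = (0.3086 − 0.21177) / 0.04193 = 2.31 g/cm³

2.31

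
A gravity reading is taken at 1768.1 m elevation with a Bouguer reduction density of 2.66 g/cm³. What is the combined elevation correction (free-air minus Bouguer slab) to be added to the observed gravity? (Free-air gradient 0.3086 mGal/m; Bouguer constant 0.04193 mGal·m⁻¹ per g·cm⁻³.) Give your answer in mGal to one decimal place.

Combined gradient = 0.3086 − 0.04193 × 2.66 = 0.1970662 mGal/m
Combined elevation correction = 0.1970662 × 1768.1 = 348.4 mGal

348.4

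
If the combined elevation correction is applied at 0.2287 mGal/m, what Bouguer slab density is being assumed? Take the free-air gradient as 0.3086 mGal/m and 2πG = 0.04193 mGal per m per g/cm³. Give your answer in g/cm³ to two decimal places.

1.91

0.2287 = 0.3086 − 0.04193 × ρ
ρ = (0.3086 − 0.2287) / 0.04193 = 1.91 g/cm³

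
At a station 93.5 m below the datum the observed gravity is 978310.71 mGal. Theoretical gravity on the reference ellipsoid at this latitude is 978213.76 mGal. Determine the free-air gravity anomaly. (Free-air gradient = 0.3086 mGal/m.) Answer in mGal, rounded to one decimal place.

68.1

Free-air correction = 0.3086 × -93.5 = -28.85 mGal
Free-air anomaly = 978310.71 − 978213.76 + (-28.85) = 68.10 mGal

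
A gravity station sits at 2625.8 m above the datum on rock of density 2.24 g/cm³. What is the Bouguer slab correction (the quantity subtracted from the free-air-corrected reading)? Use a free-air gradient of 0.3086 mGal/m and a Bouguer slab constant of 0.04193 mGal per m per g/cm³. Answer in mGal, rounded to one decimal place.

Bouguer slab correction = 0.04193 × 2.24 × 2625.8 = 246.6 mGal

246.6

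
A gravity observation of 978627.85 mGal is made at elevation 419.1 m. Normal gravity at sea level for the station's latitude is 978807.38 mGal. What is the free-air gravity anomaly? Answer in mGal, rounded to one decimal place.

-50.2

Free-air correction = 0.3086 × 419.1 = 129.33 mGal
Free-air anomaly = 978627.85 − 978807.38 + (129.33) = -50.20 mGal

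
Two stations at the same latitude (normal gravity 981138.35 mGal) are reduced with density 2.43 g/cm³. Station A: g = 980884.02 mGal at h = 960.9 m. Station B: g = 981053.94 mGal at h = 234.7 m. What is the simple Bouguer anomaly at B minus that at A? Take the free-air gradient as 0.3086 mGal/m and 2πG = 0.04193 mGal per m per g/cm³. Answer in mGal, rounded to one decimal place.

Δg_SB(A) = 980884.02 − 981138.35 + 0.3086×960.9 − 0.04193×2.43×960.9 = -55.70 mGal
Δg_SB(B) = 981053.94 − 981138.35 + 0.3086×234.7 − 0.04193×2.43×234.7 = -35.90 mGal
Difference = -35.90 − (-55.70) = 19.80 mGal

19.8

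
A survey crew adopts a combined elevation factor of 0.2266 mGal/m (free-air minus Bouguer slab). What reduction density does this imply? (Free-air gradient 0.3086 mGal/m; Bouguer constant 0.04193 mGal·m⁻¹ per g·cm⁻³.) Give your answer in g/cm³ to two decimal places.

0.2266 = 0.3086 − 0.04193 × ρ
ρ = (0.3086 − 0.2266) / 0.04193 = 1.96 g/cm³

1.96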